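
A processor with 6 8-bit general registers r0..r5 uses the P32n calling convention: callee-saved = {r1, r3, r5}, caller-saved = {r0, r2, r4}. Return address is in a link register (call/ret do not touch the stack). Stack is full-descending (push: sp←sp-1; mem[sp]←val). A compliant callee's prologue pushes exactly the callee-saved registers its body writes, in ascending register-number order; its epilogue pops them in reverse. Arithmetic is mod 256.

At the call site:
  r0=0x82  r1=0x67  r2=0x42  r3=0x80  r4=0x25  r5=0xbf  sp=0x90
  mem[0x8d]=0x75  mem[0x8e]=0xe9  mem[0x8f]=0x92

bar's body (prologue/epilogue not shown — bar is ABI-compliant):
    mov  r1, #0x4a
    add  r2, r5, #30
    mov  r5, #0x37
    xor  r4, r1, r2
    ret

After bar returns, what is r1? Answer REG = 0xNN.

prologue: push r1 -> mem[0x8f]=0x67, sp=0x8f
prologue: push r5 -> mem[0x8e]=0xbf, sp=0x8e
body[0] mov  r1, #0x4a -> r1=0x4a
body[1] add  r2, r5, #30 -> r2=0xdd
body[2] mov  r5, #0x37 -> r5=0x37
body[3] xor  r4, r1, r2 -> r4=0x97
epilogue: pop r5=0xbf, sp=0x8f
epilogue: pop r1=0x67, sp=0x90
r1 is callee-saved -> restored

REG = 0x67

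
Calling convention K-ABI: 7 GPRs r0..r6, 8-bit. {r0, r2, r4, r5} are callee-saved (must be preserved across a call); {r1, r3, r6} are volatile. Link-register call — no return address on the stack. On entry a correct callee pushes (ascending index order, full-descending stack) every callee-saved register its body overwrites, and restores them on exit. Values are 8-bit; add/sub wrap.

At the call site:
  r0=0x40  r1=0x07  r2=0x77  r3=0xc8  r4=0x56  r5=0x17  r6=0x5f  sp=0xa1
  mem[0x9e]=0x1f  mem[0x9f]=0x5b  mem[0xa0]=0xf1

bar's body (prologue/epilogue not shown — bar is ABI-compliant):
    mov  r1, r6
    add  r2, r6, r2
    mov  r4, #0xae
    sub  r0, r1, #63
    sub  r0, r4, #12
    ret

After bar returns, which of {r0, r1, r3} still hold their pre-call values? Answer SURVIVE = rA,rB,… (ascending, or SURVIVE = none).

SURVIVE = r0,r3

prologue: push r0 -> mem[0xa0]=0x40, sp=0xa0
prologue: push r2 -> mem[0x9f]=0x77, sp=0x9f
prologue: push r4 -> mem[0x9e]=0x56, sp=0x9e
body[0] mov  r1, r6 -> r1=0x5f
body[1] add  r2, r6, r2 -> r2=0xd6
body[2] mov  r4, #0xae -> r4=0xae
body[3] sub  r0, r1, #63 -> r0=0x20
body[4] sub  r0, r4, #12 -> r0=0xa2
epilogue: pop r4=0x56, sp=0x9f
epilogue: pop r2=0x77, sp=0xa0
epilogue: pop r0=0x40, sp=0xa1
r0: callee-saved, written=True
r1: caller-saved, written=True
r3: caller-saved, written=False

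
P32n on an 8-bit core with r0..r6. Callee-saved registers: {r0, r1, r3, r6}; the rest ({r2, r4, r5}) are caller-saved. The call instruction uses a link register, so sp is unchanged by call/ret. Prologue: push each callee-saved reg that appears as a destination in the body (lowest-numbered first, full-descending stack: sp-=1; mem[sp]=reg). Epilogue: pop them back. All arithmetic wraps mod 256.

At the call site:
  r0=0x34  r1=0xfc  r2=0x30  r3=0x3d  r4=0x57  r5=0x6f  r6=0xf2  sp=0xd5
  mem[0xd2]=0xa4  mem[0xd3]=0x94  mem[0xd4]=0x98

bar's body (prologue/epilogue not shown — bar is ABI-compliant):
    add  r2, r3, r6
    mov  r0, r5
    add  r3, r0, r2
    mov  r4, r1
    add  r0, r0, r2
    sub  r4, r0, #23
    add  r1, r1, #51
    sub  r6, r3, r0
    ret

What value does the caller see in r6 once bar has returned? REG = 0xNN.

prologue: push r0 → mem[0xd4]=0x34, sp=0xd4
prologue: push r1 → mem[0xd3]=0xfc, sp=0xd3
prologue: push r3 → mem[0xd2]=0x3d, sp=0xd2
prologue: push r6 → mem[0xd1]=0xf2, sp=0xd1
body[0] add  r2, r3, r6 → r2=0x2f
body[1] mov  r0, r5 → r0=0x6f
body[2] add  r3, r0, r2 → r3=0x9e
body[3] mov  r4, r1 → r4=0xfc
body[4] add  r0, r0, r2 → r0=0x9e
body[5] sub  r4, r0, #23 → r4=0x87
body[6] add  r1, r1, #51 → r1=0x2f
body[7] sub  r6, r3, r0 → r6=0x00
epilogue: pop r6=0xf2, sp=0xd2
epilogue: pop r3=0x3d, sp=0xd3
epilogue: pop r1=0xfc, sp=0xd4
epilogue: pop r0=0x34, sp=0xd5
r6 is callee-saved → restored

REG = 0xf2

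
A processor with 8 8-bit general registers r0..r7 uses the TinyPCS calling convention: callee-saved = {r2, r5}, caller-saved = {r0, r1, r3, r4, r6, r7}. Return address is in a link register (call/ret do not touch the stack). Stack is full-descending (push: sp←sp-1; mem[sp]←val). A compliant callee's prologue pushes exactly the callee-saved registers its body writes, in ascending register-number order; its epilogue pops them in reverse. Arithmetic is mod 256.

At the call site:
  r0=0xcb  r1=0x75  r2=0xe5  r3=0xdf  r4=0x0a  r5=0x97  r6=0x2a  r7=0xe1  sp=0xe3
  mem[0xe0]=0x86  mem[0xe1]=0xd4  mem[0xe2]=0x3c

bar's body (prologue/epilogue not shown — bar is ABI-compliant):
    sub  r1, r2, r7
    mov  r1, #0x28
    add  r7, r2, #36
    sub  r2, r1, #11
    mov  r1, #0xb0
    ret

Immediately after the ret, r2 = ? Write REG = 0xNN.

prologue: push r2 -> mem[0xe2]=0xe5, sp=0xe2
body[0] sub  r1, r2, r7 -> r1=0x04
body[1] mov  r1, #0x28 -> r1=0x28
body[2] add  r7, r2, #36 -> r7=0x09
body[3] sub  r2, r1, #11 -> r2=0x1d
body[4] mov  r1, #0xb0 -> r1=0xb0
epilogue: pop r2=0xe5, sp=0xe3
r2 is callee-saved -> restored

REG = 0xe5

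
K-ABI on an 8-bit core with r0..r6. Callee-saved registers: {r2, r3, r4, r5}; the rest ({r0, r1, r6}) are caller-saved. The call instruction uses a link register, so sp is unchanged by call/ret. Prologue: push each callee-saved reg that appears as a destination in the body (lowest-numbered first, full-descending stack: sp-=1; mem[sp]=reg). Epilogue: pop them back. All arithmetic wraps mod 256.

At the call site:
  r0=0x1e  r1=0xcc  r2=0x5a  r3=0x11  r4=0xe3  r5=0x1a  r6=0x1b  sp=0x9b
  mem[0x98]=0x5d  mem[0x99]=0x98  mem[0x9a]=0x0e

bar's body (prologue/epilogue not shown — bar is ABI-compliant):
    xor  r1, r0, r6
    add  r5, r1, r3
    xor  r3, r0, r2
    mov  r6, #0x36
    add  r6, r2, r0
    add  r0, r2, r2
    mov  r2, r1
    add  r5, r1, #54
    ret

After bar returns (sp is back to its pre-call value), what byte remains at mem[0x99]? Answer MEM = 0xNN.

MEM = 0x11

prologue: push r2 → mem[0x9a]=0x5a, sp=0x9a
prologue: push r3 → mem[0x99]=0x11, sp=0x99
prologue: push r5 → mem[0x98]=0x1a, sp=0x98
body[0] xor  r1, r0, r6 → r1=0x05
body[1] add  r5, r1, r3 → r5=0x16
body[2] xor  r3, r0, r2 → r3=0x44
body[3] mov  r6, #0x36 → r6=0x36
body[4] add  r6, r2, r0 → r6=0x78
body[5] add  r0, r2, r2 → r0=0xb4
body[6] mov  r2, r1 → r2=0x05
body[7] add  r5, r1, #54 → r5=0x3b
epilogue: pop r5=0x1a, sp=0x99
epilogue: pop r3=0x11, sp=0x9a
epilogue: pop r2=0x5a, sp=0x9b
prologue pushed ['r2', 'r3', 'r5'] at ['0x9a', '0x99', '0x98']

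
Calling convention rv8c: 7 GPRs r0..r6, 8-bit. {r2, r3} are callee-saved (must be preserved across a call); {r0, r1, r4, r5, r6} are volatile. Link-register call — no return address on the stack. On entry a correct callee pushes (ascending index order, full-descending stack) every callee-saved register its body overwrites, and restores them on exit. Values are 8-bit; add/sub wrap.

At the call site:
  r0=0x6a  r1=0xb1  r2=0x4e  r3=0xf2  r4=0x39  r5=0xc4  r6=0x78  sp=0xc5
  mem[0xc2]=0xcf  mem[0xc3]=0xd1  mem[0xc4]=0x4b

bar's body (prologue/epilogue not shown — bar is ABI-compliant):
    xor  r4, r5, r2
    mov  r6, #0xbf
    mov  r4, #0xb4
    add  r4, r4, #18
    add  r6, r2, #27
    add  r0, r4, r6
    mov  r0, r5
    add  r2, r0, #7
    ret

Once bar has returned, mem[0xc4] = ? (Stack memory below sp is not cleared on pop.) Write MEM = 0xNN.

MEM = 0x4e

prologue: push r2 → mem[0xc4]=0x4e, sp=0xc4
body[0] xor  r4, r5, r2 → r4=0x8a
body[1] mov  r6, #0xbf → r6=0xbf
body[2] mov  r4, #0xb4 → r4=0xb4
body[3] add  r4, r4, #18 → r4=0xc6
body[4] add  r6, r2, #27 → r6=0x69
body[5] add  r0, r4, r6 → r0=0x2f
body[6] mov  r0, r5 → r0=0xc4
body[7] add  r2, r0, #7 → r2=0xcb
epilogue: pop r2=0x4e, sp=0xc5
prologue pushed ['r2'] at ['0xc4']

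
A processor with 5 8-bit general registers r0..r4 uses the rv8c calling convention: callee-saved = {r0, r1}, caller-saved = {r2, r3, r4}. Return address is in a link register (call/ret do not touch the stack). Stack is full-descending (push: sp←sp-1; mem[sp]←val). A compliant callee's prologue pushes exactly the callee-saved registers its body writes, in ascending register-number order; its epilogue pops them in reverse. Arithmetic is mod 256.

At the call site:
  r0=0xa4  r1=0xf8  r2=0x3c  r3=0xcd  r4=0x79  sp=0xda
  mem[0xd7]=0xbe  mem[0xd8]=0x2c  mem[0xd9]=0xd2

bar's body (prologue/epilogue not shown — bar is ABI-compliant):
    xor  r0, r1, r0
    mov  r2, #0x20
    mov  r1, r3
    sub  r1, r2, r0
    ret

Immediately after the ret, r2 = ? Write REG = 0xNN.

REG = 0x20

prologue: push r0 -> mem[0xd9]=0xa4, sp=0xd9
prologue: push r1 -> mem[0xd8]=0xf8, sp=0xd8
body[0] xor  r0, r1, r0 -> r0=0x5c
body[1] mov  r2, #0x20 -> r2=0x20
body[2] mov  r1, r3 -> r1=0xcd
body[3] sub  r1, r2, r0 -> r1=0xc4
epilogue: pop r1=0xf8, sp=0xd9
epilogue: pop r0=0xa4, sp=0xda
r2 is caller-saved -> body value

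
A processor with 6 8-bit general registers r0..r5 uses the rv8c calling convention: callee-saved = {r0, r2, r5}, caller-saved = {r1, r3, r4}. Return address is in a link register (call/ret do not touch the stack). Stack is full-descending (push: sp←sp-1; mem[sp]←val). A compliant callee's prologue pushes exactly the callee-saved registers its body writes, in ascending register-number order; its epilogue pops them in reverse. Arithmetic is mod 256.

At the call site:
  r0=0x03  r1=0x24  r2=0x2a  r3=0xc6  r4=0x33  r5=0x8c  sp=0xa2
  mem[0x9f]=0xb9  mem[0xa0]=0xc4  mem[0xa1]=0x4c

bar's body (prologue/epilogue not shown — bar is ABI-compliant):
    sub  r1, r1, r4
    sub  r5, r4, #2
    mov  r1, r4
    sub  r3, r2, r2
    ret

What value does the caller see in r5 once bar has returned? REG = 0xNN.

prologue: push r5 -> mem[0xa1]=0x8c, sp=0xa1
body[0] sub  r1, r1, r4 -> r1=0xf1
body[1] sub  r5, r4, #2 -> r5=0x31
body[2] mov  r1, r4 -> r1=0x33
body[3] sub  r3, r2, r2 -> r3=0x00
epilogue: pop r5=0x8c, sp=0xa2
r5 is callee-saved -> restored

REG = 0x8c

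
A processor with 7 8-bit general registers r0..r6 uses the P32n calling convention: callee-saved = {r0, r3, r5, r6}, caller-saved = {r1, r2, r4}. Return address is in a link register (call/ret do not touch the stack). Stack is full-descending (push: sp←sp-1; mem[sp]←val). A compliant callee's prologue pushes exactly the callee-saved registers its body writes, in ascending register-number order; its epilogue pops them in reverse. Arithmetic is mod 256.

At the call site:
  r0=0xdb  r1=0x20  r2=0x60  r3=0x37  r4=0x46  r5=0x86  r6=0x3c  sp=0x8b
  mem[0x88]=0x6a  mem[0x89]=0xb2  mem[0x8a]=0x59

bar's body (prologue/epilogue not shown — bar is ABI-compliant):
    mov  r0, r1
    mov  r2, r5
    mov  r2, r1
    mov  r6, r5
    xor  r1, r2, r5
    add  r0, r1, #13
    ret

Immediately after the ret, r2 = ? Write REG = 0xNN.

REG = 0x20

prologue: push r0 -> mem[0x8a]=0xdb, sp=0x8a
prologue: push r6 -> mem[0x89]=0x3c, sp=0x89
body[0] mov  r0, r1 -> r0=0x20
body[1] mov  r2, r5 -> r2=0x86
body[2] mov  r2, r1 -> r2=0x20
body[3] mov  r6, r5 -> r6=0x86
body[4] xor  r1, r2, r5 -> r1=0xa6
body[5] add  r0, r1, #13 -> r0=0xb3
epilogue: pop r6=0x3c, sp=0x8a
epilogue: pop r0=0xdb, sp=0x8b
r2 is caller-saved -> body value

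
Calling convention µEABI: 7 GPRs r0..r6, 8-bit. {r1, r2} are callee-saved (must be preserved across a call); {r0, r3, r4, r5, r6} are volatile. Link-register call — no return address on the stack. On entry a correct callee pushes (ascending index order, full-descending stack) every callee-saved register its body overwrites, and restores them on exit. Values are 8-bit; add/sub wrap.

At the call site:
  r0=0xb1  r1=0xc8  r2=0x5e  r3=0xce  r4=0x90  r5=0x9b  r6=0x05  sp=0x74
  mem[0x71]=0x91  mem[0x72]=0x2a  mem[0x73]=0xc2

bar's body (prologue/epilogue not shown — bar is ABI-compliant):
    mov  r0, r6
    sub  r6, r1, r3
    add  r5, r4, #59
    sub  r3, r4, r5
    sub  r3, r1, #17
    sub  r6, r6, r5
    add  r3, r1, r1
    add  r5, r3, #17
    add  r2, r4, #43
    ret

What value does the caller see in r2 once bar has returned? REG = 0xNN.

REG = 0x5e

prologue: push r2 → mem[0x73]=0x5e, sp=0x73
body[0] mov  r0, r6 → r0=0x05
body[1] sub  r6, r1, r3 → r6=0xfa
body[2] add  r5, r4, #59 → r5=0xcb
body[3] sub  r3, r4, r5 → r3=0xc5
body[4] sub  r3, r1, #17 → r3=0xb7
body[5] sub  r6, r6, r5 → r6=0x2f
body[6] add  r3, r1, r1 → r3=0x90
body[7] add  r5, r3, #17 → r5=0xa1
body[8] add  r2, r4, #43 → r2=0xbb
epilogue: pop r2=0x5e, sp=0x74
r2 is callee-saved → restored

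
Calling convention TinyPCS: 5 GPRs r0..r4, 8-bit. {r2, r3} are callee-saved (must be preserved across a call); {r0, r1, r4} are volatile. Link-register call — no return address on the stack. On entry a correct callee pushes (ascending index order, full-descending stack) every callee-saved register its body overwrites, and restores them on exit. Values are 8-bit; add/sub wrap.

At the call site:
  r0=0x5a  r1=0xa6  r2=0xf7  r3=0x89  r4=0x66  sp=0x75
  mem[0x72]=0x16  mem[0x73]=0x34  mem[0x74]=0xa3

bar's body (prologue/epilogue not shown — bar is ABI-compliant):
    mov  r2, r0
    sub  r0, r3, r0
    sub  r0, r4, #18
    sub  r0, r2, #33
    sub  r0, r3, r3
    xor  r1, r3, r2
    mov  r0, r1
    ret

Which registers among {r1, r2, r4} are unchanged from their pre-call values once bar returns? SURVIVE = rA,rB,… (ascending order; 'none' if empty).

SURVIVE = r2,r4

prologue: push r2 -> mem[0x74]=0xf7, sp=0x74
body[0] mov  r2, r0 -> r2=0x5a
body[1] sub  r0, r3, r0 -> r0=0x2f
body[2] sub  r0, r4, #18 -> r0=0x54
body[3] sub  r0, r2, #33 -> r0=0x39
body[4] sub  r0, r3, r3 -> r0=0x00
body[5] xor  r1, r3, r2 -> r1=0xd3
body[6] mov  r0, r1 -> r0=0xd3
epilogue: pop r2=0xf7, sp=0x75
r1: caller-saved, written=True
r2: callee-saved, written=True
r4: caller-saved, written=False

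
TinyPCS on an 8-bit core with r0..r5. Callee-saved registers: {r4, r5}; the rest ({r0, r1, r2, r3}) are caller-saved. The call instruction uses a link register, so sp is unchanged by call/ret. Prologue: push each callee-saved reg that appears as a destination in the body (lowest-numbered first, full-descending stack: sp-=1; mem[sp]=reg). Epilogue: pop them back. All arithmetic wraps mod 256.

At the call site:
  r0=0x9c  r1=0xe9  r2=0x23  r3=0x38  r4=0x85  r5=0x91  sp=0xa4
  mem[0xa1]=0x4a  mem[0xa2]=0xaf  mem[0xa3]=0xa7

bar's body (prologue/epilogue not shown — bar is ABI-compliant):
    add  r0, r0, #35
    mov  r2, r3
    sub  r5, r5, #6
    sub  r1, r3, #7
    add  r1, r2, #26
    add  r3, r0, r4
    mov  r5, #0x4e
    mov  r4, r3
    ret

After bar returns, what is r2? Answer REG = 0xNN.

prologue: push r4 → mem[0xa3]=0x85, sp=0xa3
prologue: push r5 → mem[0xa2]=0x91, sp=0xa2
body[0] add  r0, r0, #35 → r0=0xbf
body[1] mov  r2, r3 → r2=0x38
body[2] sub  r5, r5, #6 → r5=0x8b
body[3] sub  r1, r3, #7 → r1=0x31
body[4] add  r1, r2, #26 → r1=0x52
body[5] add  r3, r0, r4 → r3=0x44
body[6] mov  r5, #0x4e → r5=0x4e
body[7] mov  r4, r3 → r4=0x44
epilogue: pop r5=0x91, sp=0xa3
epilogue: pop r4=0x85, sp=0xa4
r2 is caller-saved → body value

REG = 0x38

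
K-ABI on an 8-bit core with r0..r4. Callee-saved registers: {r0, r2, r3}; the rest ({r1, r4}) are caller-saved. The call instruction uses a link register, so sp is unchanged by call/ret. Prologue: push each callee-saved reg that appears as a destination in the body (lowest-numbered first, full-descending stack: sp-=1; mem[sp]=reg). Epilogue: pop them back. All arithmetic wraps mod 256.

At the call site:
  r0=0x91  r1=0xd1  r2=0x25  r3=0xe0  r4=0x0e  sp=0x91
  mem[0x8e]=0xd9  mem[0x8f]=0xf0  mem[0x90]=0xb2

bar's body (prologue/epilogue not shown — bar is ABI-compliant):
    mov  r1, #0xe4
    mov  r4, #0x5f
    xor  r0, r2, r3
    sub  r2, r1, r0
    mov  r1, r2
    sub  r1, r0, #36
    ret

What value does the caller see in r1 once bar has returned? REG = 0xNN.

prologue: push r0 → mem[0x90]=0x91, sp=0x90
prologue: push r2 → mem[0x8f]=0x25, sp=0x8f
body[0] mov  r1, #0xe4 → r1=0xe4
body[1] mov  r4, #0x5f → r4=0x5f
body[2] xor  r0, r2, r3 → r0=0xc5
body[3] sub  r2, r1, r0 → r2=0x1f
body[4] mov  r1, r2 → r1=0x1f
body[5] sub  r1, r0, #36 → r1=0xa1
epilogue: pop r2=0x25, sp=0x90
epilogue: pop r0=0x91, sp=0x91
r1 is caller-saved → body value

REG = 0xa1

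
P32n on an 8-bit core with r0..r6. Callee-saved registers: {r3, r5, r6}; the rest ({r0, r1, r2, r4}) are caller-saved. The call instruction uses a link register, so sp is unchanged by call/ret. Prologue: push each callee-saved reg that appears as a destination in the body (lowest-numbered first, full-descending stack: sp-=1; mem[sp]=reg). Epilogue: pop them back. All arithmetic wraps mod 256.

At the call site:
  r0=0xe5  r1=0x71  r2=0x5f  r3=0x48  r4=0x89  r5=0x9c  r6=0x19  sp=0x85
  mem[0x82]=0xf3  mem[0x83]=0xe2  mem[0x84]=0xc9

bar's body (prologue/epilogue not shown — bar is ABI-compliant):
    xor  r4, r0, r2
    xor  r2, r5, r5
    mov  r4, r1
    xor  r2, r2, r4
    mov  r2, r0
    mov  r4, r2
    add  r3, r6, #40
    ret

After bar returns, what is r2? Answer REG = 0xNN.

REG = 0xe5

prologue: push r3 → mem[0x84]=0x48, sp=0x84
body[0] xor  r4, r0, r2 → r4=0xba
body[1] xor  r2, r5, r5 → r2=0x00
body[2] mov  r4, r1 → r4=0x71
body[3] xor  r2, r2, r4 → r2=0x71
body[4] mov  r2, r0 → r2=0xe5
body[5] mov  r4, r2 → r4=0xe5
body[6] add  r3, r6, #40 → r3=0x41
epilogue: pop r3=0x48, sp=0x85
r2 is caller-saved → body value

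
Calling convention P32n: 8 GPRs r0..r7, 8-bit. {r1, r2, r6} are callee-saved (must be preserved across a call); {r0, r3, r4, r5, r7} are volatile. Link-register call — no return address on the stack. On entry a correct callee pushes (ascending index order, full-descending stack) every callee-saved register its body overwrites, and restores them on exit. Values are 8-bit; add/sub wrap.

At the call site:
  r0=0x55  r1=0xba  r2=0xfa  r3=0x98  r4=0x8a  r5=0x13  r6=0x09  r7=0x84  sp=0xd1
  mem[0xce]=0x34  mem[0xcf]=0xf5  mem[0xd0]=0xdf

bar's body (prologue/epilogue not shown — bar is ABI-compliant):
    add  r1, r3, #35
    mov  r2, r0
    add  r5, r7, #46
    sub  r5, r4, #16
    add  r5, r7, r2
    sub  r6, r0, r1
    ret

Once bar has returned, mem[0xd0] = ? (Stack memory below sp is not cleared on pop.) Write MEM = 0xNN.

MEM = 0xba

prologue: push r1 -> mem[0xd0]=0xba, sp=0xd0
prologue: push r2 -> mem[0xcf]=0xfa, sp=0xcf
prologue: push r6 -> mem[0xce]=0x09, sp=0xce
body[0] add  r1, r3, #35 -> r1=0xbb
body[1] mov  r2, r0 -> r2=0x55
body[2] add  r5, r7, #46 -> r5=0xb2
body[3] sub  r5, r4, #16 -> r5=0x7a
body[4] add  r5, r7, r2 -> r5=0xd9
body[5] sub  r6, r0, r1 -> r6=0x9a
epilogue: pop r6=0x09, sp=0xcf
epilogue: pop r2=0xfa, sp=0xd0
epilogue: pop r1=0xba, sp=0xd1
prologue pushed ['r1', 'r2', 'r6'] at ['0xd0', '0xcf', '0xce']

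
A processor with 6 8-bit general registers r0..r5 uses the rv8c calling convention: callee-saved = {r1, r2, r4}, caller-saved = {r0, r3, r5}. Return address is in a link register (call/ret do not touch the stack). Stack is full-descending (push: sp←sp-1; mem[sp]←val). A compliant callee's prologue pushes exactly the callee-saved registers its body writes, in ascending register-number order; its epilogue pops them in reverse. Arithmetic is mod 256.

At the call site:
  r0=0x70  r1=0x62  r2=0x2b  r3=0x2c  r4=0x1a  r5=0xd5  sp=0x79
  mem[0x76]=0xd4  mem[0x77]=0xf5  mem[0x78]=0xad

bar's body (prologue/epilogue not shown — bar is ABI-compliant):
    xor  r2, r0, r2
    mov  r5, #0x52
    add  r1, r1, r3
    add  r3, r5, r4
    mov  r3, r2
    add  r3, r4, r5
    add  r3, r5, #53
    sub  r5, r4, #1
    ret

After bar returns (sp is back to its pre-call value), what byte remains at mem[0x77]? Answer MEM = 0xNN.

MEM = 0x2b

prologue: push r1 -> mem[0x78]=0x62, sp=0x78
prologue: push r2 -> mem[0x77]=0x2b, sp=0x77
body[0] xor  r2, r0, r2 -> r2=0x5b
body[1] mov  r5, #0x52 -> r5=0x52
body[2] add  r1, r1, r3 -> r1=0x8e
body[3] add  r3, r5, r4 -> r3=0x6c
body[4] mov  r3, r2 -> r3=0x5b
body[5] add  r3, r4, r5 -> r3=0x6c
body[6] add  r3, r5, #53 -> r3=0x87
body[7] sub  r5, r4, #1 -> r5=0x19
epilogue: pop r2=0x2b, sp=0x78
epilogue: pop r1=0x62, sp=0x79
prologue pushed ['r1', 'r2'] at ['0x78', '0x77']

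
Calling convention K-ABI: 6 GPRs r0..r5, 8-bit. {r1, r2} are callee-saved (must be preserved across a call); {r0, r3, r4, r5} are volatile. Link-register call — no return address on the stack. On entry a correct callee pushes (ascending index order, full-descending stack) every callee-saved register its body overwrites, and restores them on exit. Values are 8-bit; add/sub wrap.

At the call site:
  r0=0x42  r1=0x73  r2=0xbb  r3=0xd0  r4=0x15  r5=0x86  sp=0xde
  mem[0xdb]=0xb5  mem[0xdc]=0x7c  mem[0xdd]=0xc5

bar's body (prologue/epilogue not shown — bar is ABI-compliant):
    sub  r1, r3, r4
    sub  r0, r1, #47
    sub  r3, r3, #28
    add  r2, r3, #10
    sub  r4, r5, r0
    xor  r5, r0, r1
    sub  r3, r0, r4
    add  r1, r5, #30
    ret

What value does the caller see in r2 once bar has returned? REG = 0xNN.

prologue: push r1 -> mem[0xdd]=0x73, sp=0xdd
prologue: push r2 -> mem[0xdc]=0xbb, sp=0xdc
body[0] sub  r1, r3, r4 -> r1=0xbb
body[1] sub  r0, r1, #47 -> r0=0x8c
body[2] sub  r3, r3, #28 -> r3=0xb4
body[3] add  r2, r3, #10 -> r2=0xbe
body[4] sub  r4, r5, r0 -> r4=0xfa
body[5] xor  r5, r0, r1 -> r5=0x37
body[6] sub  r3, r0, r4 -> r3=0x92
body[7] add  r1, r5, #30 -> r1=0x55
epilogue: pop r2=0xbb, sp=0xdd
epilogue: pop r1=0x73, sp=0xde
r2 is callee-saved -> restored

REG = 0xbb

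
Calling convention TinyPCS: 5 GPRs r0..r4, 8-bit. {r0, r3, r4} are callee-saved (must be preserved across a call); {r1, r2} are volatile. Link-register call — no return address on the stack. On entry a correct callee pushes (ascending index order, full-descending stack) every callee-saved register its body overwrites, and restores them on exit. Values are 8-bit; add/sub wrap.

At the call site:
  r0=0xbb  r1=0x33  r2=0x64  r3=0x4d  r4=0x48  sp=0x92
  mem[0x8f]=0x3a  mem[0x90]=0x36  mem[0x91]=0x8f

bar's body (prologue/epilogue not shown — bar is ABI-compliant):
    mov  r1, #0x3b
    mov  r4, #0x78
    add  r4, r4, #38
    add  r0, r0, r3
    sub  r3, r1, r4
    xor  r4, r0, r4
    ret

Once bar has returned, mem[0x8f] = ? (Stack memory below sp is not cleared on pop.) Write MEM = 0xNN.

prologue: push r0 → mem[0x91]=0xbb, sp=0x91
prologue: push r3 → mem[0x90]=0x4d, sp=0x90
prologue: push r4 → mem[0x8f]=0x48, sp=0x8f
body[0] mov  r1, #0x3b → r1=0x3b
body[1] mov  r4, #0x78 → r4=0x78
body[2] add  r4, r4, #38 → r4=0x9e
body[3] add  r0, r0, r3 → r0=0x08
body[4] sub  r3, r1, r4 → r3=0x9d
body[5] xor  r4, r0, r4 → r4=0x96
epilogue: pop r4=0x48, sp=0x90
epilogue: pop r3=0x4d, sp=0x91
epilogue: pop r0=0xbb, sp=0x92
prologue pushed ['r0', 'r3', 'r4'] at ['0x91', '0x90', '0x8f']

MEM = 0x48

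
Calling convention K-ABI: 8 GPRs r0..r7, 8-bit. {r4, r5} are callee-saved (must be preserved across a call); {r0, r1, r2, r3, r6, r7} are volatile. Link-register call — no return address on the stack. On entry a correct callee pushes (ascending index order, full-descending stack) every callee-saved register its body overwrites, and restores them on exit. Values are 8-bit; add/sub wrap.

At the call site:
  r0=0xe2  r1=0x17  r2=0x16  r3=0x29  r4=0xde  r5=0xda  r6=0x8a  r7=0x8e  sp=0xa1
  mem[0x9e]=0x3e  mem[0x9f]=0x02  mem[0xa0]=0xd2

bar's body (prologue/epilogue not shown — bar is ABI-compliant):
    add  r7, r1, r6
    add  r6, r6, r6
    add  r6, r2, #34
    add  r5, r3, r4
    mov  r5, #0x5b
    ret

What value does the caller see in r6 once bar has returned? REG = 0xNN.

REG = 0x38

prologue: push r5 -> mem[0xa0]=0xda, sp=0xa0
body[0] add  r7, r1, r6 -> r7=0xa1
body[1] add  r6, r6, r6 -> r6=0x14
body[2] add  r6, r2, #34 -> r6=0x38
body[3] add  r5, r3, r4 -> r5=0x07
body[4] mov  r5, #0x5b -> r5=0x5b
epilogue: pop r5=0xda, sp=0xa1
r6 is caller-saved -> body value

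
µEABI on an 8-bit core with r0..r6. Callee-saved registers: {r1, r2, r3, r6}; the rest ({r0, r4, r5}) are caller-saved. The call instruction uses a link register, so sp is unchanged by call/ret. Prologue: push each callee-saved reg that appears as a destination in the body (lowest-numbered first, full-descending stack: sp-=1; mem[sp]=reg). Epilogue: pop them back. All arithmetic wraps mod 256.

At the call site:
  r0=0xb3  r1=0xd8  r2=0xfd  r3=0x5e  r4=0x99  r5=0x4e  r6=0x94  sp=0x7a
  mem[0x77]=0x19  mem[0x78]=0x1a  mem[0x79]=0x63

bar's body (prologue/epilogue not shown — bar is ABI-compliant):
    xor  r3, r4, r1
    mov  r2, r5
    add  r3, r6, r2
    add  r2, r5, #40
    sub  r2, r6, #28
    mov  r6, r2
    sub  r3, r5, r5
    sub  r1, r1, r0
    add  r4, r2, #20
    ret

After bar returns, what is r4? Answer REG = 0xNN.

REG = 0x8c

prologue: push r1 -> mem[0x79]=0xd8, sp=0x79
prologue: push r2 -> mem[0x78]=0xfd, sp=0x78
prologue: push r3 -> mem[0x77]=0x5e, sp=0x77
prologue: push r6 -> mem[0x76]=0x94, sp=0x76
body[0] xor  r3, r4, r1 -> r3=0x41
body[1] mov  r2, r5 -> r2=0x4e
body[2] add  r3, r6, r2 -> r3=0xe2
body[3] add  r2, r5, #40 -> r2=0x76
body[4] sub  r2, r6, #28 -> r2=0x78
body[5] mov  r6, r2 -> r6=0x78
body[6] sub  r3, r5, r5 -> r3=0x00
body[7] sub  r1, r1, r0 -> r1=0x25
body[8] add  r4, r2, #20 -> r4=0x8c
epilogue: pop r6=0x94, sp=0x77
epilogue: pop r3=0x5e, sp=0x78
epilogue: pop r2=0xfd, sp=0x79
epilogue: pop r1=0xd8, sp=0x7a
r4 is caller-saved -> body value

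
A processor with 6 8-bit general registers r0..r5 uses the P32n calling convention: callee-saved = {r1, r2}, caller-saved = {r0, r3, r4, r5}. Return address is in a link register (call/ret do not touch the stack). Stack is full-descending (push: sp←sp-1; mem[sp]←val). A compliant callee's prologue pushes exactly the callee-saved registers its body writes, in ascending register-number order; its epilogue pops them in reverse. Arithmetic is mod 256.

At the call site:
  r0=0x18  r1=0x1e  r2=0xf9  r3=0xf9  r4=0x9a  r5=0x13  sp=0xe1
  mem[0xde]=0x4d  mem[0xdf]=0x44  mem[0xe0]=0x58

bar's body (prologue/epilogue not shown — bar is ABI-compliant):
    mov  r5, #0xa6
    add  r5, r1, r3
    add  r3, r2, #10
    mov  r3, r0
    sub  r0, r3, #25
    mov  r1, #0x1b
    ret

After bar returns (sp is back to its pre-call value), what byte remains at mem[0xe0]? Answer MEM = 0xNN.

MEM = 0x1e

prologue: push r1 → mem[0xe0]=0x1e, sp=0xe0
body[0] mov  r5, #0xa6 → r5=0xa6
body[1] add  r5, r1, r3 → r5=0x17
body[2] add  r3, r2, #10 → r3=0x03
body[3] mov  r3, r0 → r3=0x18
body[4] sub  r0, r3, #25 → r0=0xff
body[5] mov  r1, #0x1b → r1=0x1b
epilogue: pop r1=0x1e, sp=0xe1
prologue pushed ['r1'] at ['0xe0']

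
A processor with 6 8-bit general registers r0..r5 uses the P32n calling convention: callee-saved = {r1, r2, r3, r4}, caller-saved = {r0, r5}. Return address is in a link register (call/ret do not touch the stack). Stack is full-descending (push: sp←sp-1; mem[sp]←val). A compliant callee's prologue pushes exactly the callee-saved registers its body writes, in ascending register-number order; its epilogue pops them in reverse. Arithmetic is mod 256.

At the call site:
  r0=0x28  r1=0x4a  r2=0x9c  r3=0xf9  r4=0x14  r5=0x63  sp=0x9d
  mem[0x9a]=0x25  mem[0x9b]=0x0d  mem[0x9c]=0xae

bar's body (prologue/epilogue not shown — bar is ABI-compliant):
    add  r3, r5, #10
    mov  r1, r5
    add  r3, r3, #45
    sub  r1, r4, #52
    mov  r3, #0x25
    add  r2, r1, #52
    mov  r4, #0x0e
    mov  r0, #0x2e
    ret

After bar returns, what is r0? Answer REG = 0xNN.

REG = 0x2e

prologue: push r1 → mem[0x9c]=0x4a, sp=0x9c
prologue: push r2 → mem[0x9b]=0x9c, sp=0x9b
prologue: push r3 → mem[0x9a]=0xf9, sp=0x9a
prologue: push r4 → mem[0x99]=0x14, sp=0x99
body[0] add  r3, r5, #10 → r3=0x6d
body[1] mov  r1, r5 → r1=0x63
body[2] add  r3, r3, #45 → r3=0x9a
body[3] sub  r1, r4, #52 → r1=0xe0
body[4] mov  r3, #0x25 → r3=0x25
body[5] add  r2, r1, #52 → r2=0x14
body[6] mov  r4, #0x0e → r4=0x0e
body[7] mov  r0, #0x2e → r0=0x2e
epilogue: pop r4=0x14, sp=0x9a
epilogue: pop r3=0xf9, sp=0x9b
epilogue: pop r2=0x9c, sp=0x9c
epilogue: pop r1=0x4a, sp=0x9d
r0 is caller-saved → body value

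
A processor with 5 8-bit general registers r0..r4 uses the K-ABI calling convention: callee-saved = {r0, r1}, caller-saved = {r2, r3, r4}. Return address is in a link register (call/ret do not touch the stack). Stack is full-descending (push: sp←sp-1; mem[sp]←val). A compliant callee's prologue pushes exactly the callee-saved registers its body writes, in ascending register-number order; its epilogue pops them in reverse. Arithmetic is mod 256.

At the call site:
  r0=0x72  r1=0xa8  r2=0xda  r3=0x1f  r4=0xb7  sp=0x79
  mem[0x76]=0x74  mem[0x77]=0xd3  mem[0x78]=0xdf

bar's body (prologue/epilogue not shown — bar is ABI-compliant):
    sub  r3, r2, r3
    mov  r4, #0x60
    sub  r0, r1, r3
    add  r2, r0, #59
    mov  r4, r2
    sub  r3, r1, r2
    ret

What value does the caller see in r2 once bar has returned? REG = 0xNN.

prologue: push r0 -> mem[0x78]=0x72, sp=0x78
body[0] sub  r3, r2, r3 -> r3=0xbb
body[1] mov  r4, #0x60 -> r4=0x60
body[2] sub  r0, r1, r3 -> r0=0xed
body[3] add  r2, r0, #59 -> r2=0x28
body[4] mov  r4, r2 -> r4=0x28
body[5] sub  r3, r1, r2 -> r3=0x80
epilogue: pop r0=0x72, sp=0x79
r2 is caller-saved -> body value

REG = 0x28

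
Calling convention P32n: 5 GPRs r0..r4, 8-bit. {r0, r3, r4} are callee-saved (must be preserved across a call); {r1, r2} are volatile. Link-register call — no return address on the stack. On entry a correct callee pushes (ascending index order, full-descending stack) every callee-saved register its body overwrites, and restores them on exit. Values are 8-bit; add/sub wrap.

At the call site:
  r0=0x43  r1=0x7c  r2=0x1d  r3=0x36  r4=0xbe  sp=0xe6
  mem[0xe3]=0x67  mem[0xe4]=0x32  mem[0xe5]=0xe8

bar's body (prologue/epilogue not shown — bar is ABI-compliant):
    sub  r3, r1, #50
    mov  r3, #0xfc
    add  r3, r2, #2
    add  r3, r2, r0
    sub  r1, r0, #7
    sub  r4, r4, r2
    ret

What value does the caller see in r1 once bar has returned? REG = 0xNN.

REG = 0x3c

prologue: push r3 → mem[0xe5]=0x36, sp=0xe5
prologue: push r4 → mem[0xe4]=0xbe, sp=0xe4
body[0] sub  r3, r1, #50 → r3=0x4a
body[1] mov  r3, #0xfc → r3=0xfc
body[2] add  r3, r2, #2 → r3=0x1f
body[3] add  r3, r2, r0 → r3=0x60
body[4] sub  r1, r0, #7 → r1=0x3c
body[5] sub  r4, r4, r2 → r4=0xa1
epilogue: pop r4=0xbe, sp=0xe5
epilogue: pop r3=0x36, sp=0xe6
r1 is caller-saved → body value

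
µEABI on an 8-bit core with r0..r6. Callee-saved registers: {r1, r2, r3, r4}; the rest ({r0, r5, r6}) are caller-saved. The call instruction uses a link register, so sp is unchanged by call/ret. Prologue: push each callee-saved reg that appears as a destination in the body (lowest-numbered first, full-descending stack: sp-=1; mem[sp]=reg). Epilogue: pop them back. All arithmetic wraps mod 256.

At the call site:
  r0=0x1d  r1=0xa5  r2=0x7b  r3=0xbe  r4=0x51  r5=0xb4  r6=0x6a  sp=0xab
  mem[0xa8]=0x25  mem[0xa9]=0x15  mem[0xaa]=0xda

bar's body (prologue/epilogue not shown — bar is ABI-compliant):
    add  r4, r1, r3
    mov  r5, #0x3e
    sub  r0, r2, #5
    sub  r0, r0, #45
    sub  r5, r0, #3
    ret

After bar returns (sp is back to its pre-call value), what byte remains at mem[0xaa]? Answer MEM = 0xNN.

prologue: push r4 → mem[0xaa]=0x51, sp=0xaa
body[0] add  r4, r1, r3 → r4=0x63
body[1] mov  r5, #0x3e → r5=0x3e
body[2] sub  r0, r2, #5 → r0=0x76
body[3] sub  r0, r0, #45 → r0=0x49
body[4] sub  r5, r0, #3 → r5=0x46
epilogue: pop r4=0x51, sp=0xab
prologue pushed ['r4'] at ['0xaa']

MEM = 0x51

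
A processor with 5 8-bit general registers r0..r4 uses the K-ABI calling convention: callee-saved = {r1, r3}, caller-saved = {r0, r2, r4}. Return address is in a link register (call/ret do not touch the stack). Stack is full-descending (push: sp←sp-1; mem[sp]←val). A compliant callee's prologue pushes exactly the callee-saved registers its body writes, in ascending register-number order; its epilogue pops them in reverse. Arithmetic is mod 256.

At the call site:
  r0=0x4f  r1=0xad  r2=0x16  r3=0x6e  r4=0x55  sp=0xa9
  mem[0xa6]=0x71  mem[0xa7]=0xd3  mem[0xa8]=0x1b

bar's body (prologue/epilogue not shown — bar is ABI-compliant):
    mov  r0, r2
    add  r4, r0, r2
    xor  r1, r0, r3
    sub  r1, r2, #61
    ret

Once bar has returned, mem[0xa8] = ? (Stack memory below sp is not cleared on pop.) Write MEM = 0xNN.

MEM = 0xad

prologue: push r1 -> mem[0xa8]=0xad, sp=0xa8
body[0] mov  r0, r2 -> r0=0x16
body[1] add  r4, r0, r2 -> r4=0x2c
body[2] xor  r1, r0, r3 -> r1=0x78
body[3] sub  r1, r2, #61 -> r1=0xd9
epilogue: pop r1=0xad, sp=0xa9
prologue pushed ['r1'] at ['0xa8']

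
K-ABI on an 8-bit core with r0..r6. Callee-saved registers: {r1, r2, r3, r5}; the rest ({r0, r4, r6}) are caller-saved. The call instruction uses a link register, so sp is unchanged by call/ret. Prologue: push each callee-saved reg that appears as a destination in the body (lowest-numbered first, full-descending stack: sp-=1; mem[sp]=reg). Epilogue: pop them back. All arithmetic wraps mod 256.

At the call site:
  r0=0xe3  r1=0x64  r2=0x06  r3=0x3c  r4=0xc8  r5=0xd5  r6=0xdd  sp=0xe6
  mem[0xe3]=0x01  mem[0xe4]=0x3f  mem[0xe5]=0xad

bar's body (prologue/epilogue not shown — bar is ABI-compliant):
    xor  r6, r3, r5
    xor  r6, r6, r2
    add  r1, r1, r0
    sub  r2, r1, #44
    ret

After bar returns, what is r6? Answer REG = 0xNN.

REG = 0xef

prologue: push r1 → mem[0xe5]=0x64, sp=0xe5
prologue: push r2 → mem[0xe4]=0x06, sp=0xe4
body[0] xor  r6, r3, r5 → r6=0xe9
body[1] xor  r6, r6, r2 → r6=0xef
body[2] add  r1, r1, r0 → r1=0x47
body[3] sub  r2, r1, #44 → r2=0x1b
epilogue: pop r2=0x06, sp=0xe5
epilogue: pop r1=0x64, sp=0xe6
r6 is caller-saved → body value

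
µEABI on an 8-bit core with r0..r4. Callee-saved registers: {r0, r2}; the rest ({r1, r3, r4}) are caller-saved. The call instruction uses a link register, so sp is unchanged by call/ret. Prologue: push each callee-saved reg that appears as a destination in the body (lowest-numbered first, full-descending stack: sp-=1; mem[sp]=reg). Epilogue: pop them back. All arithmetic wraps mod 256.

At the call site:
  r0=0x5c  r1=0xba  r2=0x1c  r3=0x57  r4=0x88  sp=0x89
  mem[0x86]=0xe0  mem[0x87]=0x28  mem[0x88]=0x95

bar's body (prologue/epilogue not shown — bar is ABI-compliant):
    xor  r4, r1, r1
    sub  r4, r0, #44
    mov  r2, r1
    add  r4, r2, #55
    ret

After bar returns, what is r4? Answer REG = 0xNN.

prologue: push r2 -> mem[0x88]=0x1c, sp=0x88
body[0] xor  r4, r1, r1 -> r4=0x00
body[1] sub  r4, r0, #44 -> r4=0x30
body[2] mov  r2, r1 -> r2=0xba
body[3] add  r4, r2, #55 -> r4=0xf1
epilogue: pop r2=0x1c, sp=0x89
r4 is caller-saved -> body value

REG = 0xf1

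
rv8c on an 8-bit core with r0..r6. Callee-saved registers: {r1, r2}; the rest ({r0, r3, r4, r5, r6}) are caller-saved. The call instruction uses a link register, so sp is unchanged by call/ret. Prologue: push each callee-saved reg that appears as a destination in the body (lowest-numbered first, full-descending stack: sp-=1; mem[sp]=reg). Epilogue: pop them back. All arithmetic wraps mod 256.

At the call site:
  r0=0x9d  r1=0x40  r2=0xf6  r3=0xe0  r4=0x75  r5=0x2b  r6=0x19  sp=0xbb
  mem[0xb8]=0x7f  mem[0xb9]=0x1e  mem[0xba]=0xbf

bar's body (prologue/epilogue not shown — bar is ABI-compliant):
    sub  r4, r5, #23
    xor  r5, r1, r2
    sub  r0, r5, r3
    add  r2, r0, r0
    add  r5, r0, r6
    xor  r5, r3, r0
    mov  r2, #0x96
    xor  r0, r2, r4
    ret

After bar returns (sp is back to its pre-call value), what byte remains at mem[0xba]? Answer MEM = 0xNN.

MEM = 0xf6

prologue: push r2 → mem[0xba]=0xf6, sp=0xba
body[0] sub  r4, r5, #23 → r4=0x14
body[1] xor  r5, r1, r2 → r5=0xb6
body[2] sub  r0, r5, r3 → r0=0xd6
body[3] add  r2, r0, r0 → r2=0xac
body[4] add  r5, r0, r6 → r5=0xef
body[5] xor  r5, r3, r0 → r5=0x36
body[6] mov  r2, #0x96 → r2=0x96
body[7] xor  r0, r2, r4 → r0=0x82
epilogue: pop r2=0xf6, sp=0xbb
prologue pushed ['r2'] at ['0xba']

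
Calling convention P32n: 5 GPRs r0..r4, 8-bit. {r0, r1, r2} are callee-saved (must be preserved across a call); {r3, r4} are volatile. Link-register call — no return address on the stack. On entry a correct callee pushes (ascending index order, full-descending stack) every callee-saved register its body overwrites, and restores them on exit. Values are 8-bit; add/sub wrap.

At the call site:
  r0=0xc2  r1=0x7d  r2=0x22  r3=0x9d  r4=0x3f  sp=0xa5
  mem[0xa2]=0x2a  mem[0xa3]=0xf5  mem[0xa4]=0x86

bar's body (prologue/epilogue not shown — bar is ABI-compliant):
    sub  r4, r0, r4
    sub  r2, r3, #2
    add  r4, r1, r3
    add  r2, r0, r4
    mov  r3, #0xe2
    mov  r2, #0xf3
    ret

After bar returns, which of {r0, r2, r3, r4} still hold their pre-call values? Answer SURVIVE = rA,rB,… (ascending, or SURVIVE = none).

SURVIVE = r0,r2

prologue: push r2 → mem[0xa4]=0x22, sp=0xa4
body[0] sub  r4, r0, r4 → r4=0x83
body[1] sub  r2, r3, #2 → r2=0x9b
body[2] add  r4, r1, r3 → r4=0x1a
body[3] add  r2, r0, r4 → r2=0xdc
body[4] mov  r3, #0xe2 → r3=0xe2
body[5] mov  r2, #0xf3 → r2=0xf3
epilogue: pop r2=0x22, sp=0xa5
r0: callee-saved, written=False
r2: callee-saved, written=True
r3: caller-saved, written=True
r4: caller-saved, written=True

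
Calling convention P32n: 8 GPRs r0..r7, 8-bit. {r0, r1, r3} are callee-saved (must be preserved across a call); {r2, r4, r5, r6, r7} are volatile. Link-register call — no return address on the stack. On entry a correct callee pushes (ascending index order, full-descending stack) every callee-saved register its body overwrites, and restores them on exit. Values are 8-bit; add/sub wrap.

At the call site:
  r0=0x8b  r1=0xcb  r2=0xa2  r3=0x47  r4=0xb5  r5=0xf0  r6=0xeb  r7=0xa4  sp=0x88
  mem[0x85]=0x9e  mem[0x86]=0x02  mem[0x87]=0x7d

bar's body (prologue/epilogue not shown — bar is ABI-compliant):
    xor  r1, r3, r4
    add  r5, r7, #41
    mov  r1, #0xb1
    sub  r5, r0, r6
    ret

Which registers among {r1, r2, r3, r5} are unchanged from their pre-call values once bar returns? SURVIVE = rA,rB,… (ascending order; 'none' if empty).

prologue: push r1 -> mem[0x87]=0xcb, sp=0x87
body[0] xor  r1, r3, r4 -> r1=0xf2
body[1] add  r5, r7, #41 -> r5=0xcd
body[2] mov  r1, #0xb1 -> r1=0xb1
body[3] sub  r5, r0, r6 -> r5=0xa0
epilogue: pop r1=0xcb, sp=0x88
r1: callee-saved, written=True
r2: caller-saved, written=False
r3: callee-saved, written=False
r5: caller-saved, written=True

SURVIVE = r1,r2,r3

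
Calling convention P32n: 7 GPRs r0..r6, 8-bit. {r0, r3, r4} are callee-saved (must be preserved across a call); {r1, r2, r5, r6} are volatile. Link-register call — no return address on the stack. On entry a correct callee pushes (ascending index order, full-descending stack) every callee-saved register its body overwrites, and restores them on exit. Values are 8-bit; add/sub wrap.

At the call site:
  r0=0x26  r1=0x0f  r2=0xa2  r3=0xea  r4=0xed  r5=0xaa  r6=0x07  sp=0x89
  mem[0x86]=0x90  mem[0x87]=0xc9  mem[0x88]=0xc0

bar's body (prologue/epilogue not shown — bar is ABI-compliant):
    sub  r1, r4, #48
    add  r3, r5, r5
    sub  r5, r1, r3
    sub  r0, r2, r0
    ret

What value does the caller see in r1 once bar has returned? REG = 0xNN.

prologue: push r0 → mem[0x88]=0x26, sp=0x88
prologue: push r3 → mem[0x87]=0xea, sp=0x87
body[0] sub  r1, r4, #48 → r1=0xbd
body[1] add  r3, r5, r5 → r3=0x54
body[2] sub  r5, r1, r3 → r5=0x69
body[3] sub  r0, r2, r0 → r0=0x7c
epilogue: pop r3=0xea, sp=0x88
epilogue: pop r0=0x26, sp=0x89
r1 is caller-saved → body value

REG = 0xbd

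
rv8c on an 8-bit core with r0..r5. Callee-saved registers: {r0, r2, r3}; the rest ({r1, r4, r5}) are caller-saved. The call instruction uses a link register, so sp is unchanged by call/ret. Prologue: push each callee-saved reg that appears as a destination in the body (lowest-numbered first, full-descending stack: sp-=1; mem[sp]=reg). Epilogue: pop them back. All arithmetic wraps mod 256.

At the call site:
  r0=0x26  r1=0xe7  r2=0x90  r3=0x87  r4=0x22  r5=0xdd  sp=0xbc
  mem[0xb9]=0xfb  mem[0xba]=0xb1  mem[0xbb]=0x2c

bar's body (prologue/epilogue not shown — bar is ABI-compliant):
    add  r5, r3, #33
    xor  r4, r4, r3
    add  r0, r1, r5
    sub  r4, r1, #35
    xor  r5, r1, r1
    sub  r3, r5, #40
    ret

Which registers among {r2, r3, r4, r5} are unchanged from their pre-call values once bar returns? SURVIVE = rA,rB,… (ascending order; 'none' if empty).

SURVIVE = r2,r3

prologue: push r0 → mem[0xbb]=0x26, sp=0xbb
prologue: push r3 → mem[0xba]=0x87, sp=0xba
body[0] add  r5, r3, #33 → r5=0xa8
body[1] xor  r4, r4, r3 → r4=0xa5
body[2] add  r0, r1, r5 → r0=0x8f
body[3] sub  r4, r1, #35 → r4=0xc4
body[4] xor  r5, r1, r1 → r5=0x00
body[5] sub  r3, r5, #40 → r3=0xd8
epilogue: pop r3=0x87, sp=0xbb
epilogue: pop r0=0x26, sp=0xbc
r2: callee-saved, written=False
r3: callee-saved, written=True
r4: caller-saved, written=True
r5: caller-saved, written=True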